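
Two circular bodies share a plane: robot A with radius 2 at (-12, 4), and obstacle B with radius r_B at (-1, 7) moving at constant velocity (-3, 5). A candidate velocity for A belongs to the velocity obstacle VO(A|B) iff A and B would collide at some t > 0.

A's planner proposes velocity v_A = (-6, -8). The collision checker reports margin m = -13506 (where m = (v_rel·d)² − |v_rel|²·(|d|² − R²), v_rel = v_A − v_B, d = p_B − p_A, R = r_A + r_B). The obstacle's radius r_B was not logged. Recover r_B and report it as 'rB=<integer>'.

m = -13506
d = (11, 3);  v_rel = (-3, -13),  |v_rel|² = 178
v_rel×d = (-3)·(3) − (-13)·(11) = 134
since m = R²·178 − 134²:  R² = (17956 + -13506) / 178 = 25
R = √25 = 5  ⇒  r_B = 5 − 2 = 3

rB=3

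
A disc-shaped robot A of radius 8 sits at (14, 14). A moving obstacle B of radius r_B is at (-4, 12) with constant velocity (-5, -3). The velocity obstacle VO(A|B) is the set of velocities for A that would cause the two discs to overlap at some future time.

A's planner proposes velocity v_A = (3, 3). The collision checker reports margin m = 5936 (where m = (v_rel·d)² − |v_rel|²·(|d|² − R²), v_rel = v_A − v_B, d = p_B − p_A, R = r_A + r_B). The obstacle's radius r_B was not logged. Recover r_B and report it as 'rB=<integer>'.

m = 5936
d = (-18, -2);  v_rel = (8, 6),  |v_rel|² = 100
v_rel×d = (8)·(-2) − (6)·(-18) = 92
since m = R²·100 − 92²:  R² = (8464 + 5936) / 100 = 144
R = √144 = 12  ⇒  r_B = 12 − 8 = 4

rB=4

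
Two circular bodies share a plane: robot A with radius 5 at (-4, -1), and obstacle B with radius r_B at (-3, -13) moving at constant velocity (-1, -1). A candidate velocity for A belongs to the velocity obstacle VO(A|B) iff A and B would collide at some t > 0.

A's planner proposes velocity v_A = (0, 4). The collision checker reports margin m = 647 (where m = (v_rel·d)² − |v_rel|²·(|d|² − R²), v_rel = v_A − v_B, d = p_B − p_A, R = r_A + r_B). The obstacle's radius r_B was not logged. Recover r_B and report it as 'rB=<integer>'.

m = 647
d = (1, -12);  v_rel = (1, 5),  |v_rel|² = 26
v_rel×d = (1)·(-12) − (5)·(1) = -17
since m = R²·26 − (-17)²:  R² = (289 + 647) / 26 = 36
R = √36 = 6  ⇒  r_B = 6 − 5 = 1

rB=1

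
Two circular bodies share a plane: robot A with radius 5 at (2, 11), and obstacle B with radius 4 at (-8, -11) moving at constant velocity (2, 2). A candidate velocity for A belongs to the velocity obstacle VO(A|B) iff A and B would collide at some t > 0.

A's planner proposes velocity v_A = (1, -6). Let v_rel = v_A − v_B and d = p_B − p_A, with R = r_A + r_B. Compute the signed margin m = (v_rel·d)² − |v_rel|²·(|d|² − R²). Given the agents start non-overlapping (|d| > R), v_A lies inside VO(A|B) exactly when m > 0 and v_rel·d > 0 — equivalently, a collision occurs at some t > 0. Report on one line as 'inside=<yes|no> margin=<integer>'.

d = (-10, -22),  |d|² = 584;  R = 5+4 = 9,  c = 584−9² = 503
v_rel = (-1, -8),  |v_rel|² = 65;  v_rel·d = (-1)·(-10) + (-8)·(-22) = 186
65·t² − 372·t + 503 = 0  ⇒  m = 186² − 65·503 = 1901
m = 1901 > 0,  v_rel·d = 186 > 0  ⇒  inside

inside=yes margin=1901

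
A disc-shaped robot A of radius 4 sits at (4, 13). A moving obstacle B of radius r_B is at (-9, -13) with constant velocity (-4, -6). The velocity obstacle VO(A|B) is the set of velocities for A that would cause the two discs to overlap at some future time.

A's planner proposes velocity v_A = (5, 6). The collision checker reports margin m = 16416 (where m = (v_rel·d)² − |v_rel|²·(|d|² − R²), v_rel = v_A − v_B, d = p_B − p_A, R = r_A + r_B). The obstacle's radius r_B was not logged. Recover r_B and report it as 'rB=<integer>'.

m = 16416
d = (-13, -26);  v_rel = (9, 12),  |v_rel|² = 225
v_rel×d = (9)·(-26) − (12)·(-13) = -78
since m = R²·225 − (-78)²:  R² = (6084 + 16416) / 225 = 100
R = √100 = 10  ⇒  r_B = 10 − 4 = 6

rB=6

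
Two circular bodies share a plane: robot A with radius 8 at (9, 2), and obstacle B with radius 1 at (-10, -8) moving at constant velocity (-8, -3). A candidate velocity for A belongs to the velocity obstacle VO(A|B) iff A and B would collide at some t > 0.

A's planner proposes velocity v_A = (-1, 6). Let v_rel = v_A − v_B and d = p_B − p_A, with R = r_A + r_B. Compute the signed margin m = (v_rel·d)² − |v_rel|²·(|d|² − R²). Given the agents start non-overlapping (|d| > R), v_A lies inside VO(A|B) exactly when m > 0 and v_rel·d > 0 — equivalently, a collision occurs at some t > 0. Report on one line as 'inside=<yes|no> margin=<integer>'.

d = (-19, -10),  |d|² = 461;  R = 8+1 = 9,  c = 461−9² = 380
v_rel = (7, 9),  |v_rel|² = 130;  v_rel·d = (7)·(-19) + (9)·(-10) = -223
130·t² + 446·t + 380 = 0  ⇒  m = (-223)² − 130·380 = 329
m = 329 > 0,  v_rel·d = -223 < 0  ⇒  outside

inside=no margin=329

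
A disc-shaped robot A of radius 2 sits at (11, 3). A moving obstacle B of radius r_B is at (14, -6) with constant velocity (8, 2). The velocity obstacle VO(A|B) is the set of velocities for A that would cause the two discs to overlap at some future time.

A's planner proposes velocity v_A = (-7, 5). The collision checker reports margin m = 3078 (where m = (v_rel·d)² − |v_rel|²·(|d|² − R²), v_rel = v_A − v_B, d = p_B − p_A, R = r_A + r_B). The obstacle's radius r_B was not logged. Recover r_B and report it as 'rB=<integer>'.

m = 3078
d = (3, -9);  v_rel = (-15, 3),  |v_rel|² = 234
v_rel×d = (-15)·(-9) − (3)·(3) = 126
since m = R²·234 − 126²:  R² = (15876 + 3078) / 234 = 81
R = √81 = 9  ⇒  r_B = 9 − 2 = 7

rB=7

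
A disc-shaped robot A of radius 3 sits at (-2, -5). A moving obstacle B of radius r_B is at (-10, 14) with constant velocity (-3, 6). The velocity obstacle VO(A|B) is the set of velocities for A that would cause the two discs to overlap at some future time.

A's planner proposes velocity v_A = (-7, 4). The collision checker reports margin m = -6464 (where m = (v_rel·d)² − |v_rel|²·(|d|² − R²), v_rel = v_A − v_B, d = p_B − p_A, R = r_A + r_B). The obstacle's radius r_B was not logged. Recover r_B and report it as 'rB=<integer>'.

m = -6464
d = (-8, 19);  v_rel = (-4, -2),  |v_rel|² = 20
v_rel×d = (-4)·(19) − (-2)·(-8) = -92
since m = R²·20 − (-92)²:  R² = (8464 + -6464) / 20 = 100
R = √100 = 10  ⇒  r_B = 10 − 3 = 7

rB=7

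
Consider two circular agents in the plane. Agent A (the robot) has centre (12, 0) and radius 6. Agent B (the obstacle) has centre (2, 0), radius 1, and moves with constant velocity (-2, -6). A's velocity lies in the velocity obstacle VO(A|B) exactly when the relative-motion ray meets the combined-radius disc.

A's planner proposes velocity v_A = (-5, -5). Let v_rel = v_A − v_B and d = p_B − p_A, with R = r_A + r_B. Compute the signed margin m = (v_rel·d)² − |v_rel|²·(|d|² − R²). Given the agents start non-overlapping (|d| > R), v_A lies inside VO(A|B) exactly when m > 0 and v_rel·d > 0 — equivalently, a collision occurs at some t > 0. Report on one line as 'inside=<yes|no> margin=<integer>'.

d = (-10, 0),  |d|² = 100;  R = 6+1 = 7,  c = 100−7² = 51
v_rel = (-3, 1),  |v_rel|² = 10;  v_rel·d = (-3)·(-10) + (1)·(0) = 30
10·t² − 60·t + 51 = 0  ⇒  m = 30² − 10·51 = 390
m = 390 > 0,  v_rel·d = 30 > 0  ⇒  inside

inside=yes margin=390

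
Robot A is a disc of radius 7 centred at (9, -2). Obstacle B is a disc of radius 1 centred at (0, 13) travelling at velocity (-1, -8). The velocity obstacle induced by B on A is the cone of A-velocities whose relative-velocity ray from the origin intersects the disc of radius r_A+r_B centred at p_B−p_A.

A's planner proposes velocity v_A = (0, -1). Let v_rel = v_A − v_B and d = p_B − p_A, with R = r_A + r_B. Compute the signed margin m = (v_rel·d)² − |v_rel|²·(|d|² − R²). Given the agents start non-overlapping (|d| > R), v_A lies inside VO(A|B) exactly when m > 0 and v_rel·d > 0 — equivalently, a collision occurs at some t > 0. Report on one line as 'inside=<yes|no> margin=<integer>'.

d = (-9, 15),  |d|² = 306;  R = 7+1 = 8,  c = 306−8² = 242
v_rel = (1, 7),  |v_rel|² = 50;  v_rel·d = (1)·(-9) + (7)·(15) = 96
50·t² − 192·t + 242 = 0  ⇒  m = 96² − 50·242 = -2884
m = -2884 < 0,  v_rel·d = 96 > 0  ⇒  outside

inside=no margin=-2884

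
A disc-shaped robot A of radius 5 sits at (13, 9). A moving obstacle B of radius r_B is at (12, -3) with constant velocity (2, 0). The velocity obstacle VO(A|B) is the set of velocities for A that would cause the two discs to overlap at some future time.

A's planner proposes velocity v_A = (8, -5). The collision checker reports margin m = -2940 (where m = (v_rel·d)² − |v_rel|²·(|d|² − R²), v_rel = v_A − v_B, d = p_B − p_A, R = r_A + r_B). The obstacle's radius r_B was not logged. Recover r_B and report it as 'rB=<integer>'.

m = -2940
d = (-1, -12);  v_rel = (6, -5),  |v_rel|² = 61
v_rel×d = (6)·(-12) − (-5)·(-1) = -77
since m = R²·61 − (-77)²:  R² = (5929 + -2940) / 61 = 49
R = √49 = 7  ⇒  r_B = 7 − 5 = 2

rB=2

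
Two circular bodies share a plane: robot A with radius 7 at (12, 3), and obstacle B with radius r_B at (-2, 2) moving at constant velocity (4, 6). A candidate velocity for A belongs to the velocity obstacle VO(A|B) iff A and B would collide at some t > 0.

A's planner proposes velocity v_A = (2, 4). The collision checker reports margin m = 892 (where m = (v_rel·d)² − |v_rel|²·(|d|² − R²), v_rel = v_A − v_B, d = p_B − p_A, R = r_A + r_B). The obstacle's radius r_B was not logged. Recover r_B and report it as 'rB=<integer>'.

m = 892
d = (-14, -1);  v_rel = (-2, -2),  |v_rel|² = 8
v_rel×d = (-2)·(-1) − (-2)·(-14) = -26
since m = R²·8 − (-26)²:  R² = (676 + 892) / 8 = 196
R = √196 = 14  ⇒  r_B = 14 − 7 = 7

rB=7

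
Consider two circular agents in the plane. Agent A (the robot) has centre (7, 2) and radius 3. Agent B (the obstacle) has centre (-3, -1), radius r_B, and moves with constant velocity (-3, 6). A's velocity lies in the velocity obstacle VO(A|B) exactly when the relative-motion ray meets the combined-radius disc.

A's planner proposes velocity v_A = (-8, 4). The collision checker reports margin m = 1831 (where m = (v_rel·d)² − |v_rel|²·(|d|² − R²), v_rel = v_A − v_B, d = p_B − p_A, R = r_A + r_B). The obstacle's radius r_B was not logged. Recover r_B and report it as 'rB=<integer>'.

m = 1831
d = (-10, -3);  v_rel = (-5, -2),  |v_rel|² = 29
v_rel×d = (-5)·(-3) − (-2)·(-10) = -5
since m = R²·29 − (-5)²:  R² = (25 + 1831) / 29 = 64
R = √64 = 8  ⇒  r_B = 8 − 3 = 5

rB=5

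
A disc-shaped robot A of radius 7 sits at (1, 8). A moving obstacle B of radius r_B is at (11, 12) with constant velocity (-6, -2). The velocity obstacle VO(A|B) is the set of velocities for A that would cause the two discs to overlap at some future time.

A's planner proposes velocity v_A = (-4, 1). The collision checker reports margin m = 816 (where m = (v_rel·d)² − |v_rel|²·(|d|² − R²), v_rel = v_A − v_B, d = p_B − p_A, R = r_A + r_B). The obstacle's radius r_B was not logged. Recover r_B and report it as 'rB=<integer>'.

m = 816
d = (10, 4);  v_rel = (2, 3),  |v_rel|² = 13
v_rel×d = (2)·(4) − (3)·(10) = -22
since m = R²·13 − (-22)²:  R² = (484 + 816) / 13 = 100
R = √100 = 10  ⇒  r_B = 10 − 7 = 3

rB=3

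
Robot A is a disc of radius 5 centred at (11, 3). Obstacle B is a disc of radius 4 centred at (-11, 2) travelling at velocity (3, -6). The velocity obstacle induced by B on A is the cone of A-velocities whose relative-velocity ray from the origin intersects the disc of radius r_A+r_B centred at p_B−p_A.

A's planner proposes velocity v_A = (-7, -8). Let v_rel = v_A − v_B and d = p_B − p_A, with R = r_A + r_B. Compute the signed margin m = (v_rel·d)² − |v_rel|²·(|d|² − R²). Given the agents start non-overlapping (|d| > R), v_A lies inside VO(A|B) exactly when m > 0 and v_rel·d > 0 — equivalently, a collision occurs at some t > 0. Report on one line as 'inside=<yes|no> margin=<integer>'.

d = (-22, -1),  |d|² = 485;  R = 5+4 = 9,  c = 485−9² = 404
v_rel = (-10, -2),  |v_rel|² = 104;  v_rel·d = (-10)·(-22) + (-2)·(-1) = 222
104·t² − 444·t + 404 = 0  ⇒  m = 222² − 104·404 = 7268
m = 7268 > 0,  v_rel·d = 222 > 0  ⇒  inside

inside=yes margin=7268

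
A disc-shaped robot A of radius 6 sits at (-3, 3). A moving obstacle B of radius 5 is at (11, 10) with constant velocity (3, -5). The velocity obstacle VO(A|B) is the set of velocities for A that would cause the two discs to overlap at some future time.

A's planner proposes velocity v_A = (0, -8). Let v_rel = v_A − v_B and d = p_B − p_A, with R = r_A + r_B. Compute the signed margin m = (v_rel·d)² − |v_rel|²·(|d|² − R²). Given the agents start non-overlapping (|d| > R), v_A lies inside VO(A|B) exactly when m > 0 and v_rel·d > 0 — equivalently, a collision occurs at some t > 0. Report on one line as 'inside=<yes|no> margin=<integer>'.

d = (14, 7),  |d|² = 245;  R = 6+5 = 11,  c = 245−11² = 124
v_rel = (-3, -3),  |v_rel|² = 18;  v_rel·d = (-3)·(14) + (-3)·(7) = -63
18·t² + 126·t + 124 = 0  ⇒  m = (-63)² − 18·124 = 1737
m = 1737 > 0,  v_rel·d = -63 < 0  ⇒  outside

inside=no margin=1737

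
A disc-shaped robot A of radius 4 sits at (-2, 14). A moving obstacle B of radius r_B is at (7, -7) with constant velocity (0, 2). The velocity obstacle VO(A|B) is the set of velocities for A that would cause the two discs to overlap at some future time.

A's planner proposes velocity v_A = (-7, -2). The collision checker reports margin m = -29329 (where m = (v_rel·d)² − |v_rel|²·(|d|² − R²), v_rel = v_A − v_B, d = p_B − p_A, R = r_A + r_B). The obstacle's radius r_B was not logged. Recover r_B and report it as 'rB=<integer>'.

m = -29329
d = (9, -21);  v_rel = (-7, -4),  |v_rel|² = 65
v_rel×d = (-7)·(-21) − (-4)·(9) = 183
since m = R²·65 − 183²:  R² = (33489 + -29329) / 65 = 64
R = √64 = 8  ⇒  r_B = 8 − 4 = 4

rB=4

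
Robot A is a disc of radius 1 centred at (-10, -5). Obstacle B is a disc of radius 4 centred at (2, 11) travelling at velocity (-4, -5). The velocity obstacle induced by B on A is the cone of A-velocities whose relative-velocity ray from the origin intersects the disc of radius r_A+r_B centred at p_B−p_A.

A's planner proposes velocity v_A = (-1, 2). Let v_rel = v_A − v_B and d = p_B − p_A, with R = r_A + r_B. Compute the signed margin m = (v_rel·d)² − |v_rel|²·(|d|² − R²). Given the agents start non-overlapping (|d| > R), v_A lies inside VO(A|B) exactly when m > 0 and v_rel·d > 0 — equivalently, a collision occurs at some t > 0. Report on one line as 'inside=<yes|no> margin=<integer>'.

d = (12, 16),  |d|² = 400;  R = 1+4 = 5,  c = 400−5² = 375
v_rel = (3, 7),  |v_rel|² = 58;  v_rel·d = (3)·(12) + (7)·(16) = 148
58·t² − 296·t + 375 = 0  ⇒  m = 148² − 58·375 = 154
m = 154 > 0,  v_rel·d = 148 > 0  ⇒  inside

inside=yes margin=154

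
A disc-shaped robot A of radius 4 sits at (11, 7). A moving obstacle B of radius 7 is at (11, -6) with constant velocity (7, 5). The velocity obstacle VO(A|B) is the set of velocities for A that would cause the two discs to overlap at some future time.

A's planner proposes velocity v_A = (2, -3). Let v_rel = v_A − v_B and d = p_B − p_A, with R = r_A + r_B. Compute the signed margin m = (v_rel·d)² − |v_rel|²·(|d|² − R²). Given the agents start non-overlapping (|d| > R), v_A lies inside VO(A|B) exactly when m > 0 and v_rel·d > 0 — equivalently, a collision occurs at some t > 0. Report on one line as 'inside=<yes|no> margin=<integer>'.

d = (0, -13),  |d|² = 169;  R = 4+7 = 11,  c = 169−11² = 48
v_rel = (-5, -8),  |v_rel|² = 89;  v_rel·d = (-5)·(0) + (-8)·(-13) = 104
89·t² − 208·t + 48 = 0  ⇒  m = 104² − 89·48 = 6544
m = 6544 > 0,  v_rel·d = 104 > 0  ⇒  inside

inside=yes margin=6544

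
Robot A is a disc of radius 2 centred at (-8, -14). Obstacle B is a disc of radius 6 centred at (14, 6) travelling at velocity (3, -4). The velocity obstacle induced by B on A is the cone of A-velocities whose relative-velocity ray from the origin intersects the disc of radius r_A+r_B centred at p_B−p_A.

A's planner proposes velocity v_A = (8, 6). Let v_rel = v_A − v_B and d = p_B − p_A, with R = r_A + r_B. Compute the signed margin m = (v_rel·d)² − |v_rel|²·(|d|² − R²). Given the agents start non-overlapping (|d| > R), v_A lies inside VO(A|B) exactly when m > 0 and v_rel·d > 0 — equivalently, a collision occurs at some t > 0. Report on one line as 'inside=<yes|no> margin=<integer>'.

d = (22, 20),  |d|² = 884;  R = 2+6 = 8,  c = 884−8² = 820
v_rel = (5, 10),  |v_rel|² = 125;  v_rel·d = (5)·(22) + (10)·(20) = 310
125·t² − 620·t + 820 = 0  ⇒  m = 310² − 125·820 = -6400
m = -6400 < 0,  v_rel·d = 310 > 0  ⇒  outside

inside=no margin=-6400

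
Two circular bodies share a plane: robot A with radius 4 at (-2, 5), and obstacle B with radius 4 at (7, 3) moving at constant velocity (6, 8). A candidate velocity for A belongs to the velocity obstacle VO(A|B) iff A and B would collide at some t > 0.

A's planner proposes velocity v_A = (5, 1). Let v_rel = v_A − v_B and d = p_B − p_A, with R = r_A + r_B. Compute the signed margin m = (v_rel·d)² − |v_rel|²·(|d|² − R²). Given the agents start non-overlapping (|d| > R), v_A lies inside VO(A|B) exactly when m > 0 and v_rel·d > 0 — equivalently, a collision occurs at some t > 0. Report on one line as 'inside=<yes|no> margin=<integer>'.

d = (9, -2),  |d|² = 85;  R = 4+4 = 8,  c = 85−8² = 21
v_rel = (-1, -7),  |v_rel|² = 50;  v_rel·d = (-1)·(9) + (-7)·(-2) = 5
50·t² − 10·t + 21 = 0  ⇒  m = 5² − 50·21 = -1025
m = -1025 < 0,  v_rel·d = 5 > 0  ⇒  outside

inside=no margin=-1025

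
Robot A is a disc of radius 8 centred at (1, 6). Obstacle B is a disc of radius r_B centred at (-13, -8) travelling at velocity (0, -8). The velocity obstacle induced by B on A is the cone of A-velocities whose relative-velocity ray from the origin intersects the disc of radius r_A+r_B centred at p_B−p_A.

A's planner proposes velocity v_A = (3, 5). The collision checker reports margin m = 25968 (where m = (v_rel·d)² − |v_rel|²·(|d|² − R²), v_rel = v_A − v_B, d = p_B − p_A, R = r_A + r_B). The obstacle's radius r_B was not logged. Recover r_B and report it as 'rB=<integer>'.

m = 25968
d = (-14, -14);  v_rel = (3, 13),  |v_rel|² = 178
v_rel×d = (3)·(-14) − (13)·(-14) = 140
since m = R²·178 − 140²:  R² = (19600 + 25968) / 178 = 256
R = √256 = 16  ⇒  r_B = 16 − 8 = 8

rB=8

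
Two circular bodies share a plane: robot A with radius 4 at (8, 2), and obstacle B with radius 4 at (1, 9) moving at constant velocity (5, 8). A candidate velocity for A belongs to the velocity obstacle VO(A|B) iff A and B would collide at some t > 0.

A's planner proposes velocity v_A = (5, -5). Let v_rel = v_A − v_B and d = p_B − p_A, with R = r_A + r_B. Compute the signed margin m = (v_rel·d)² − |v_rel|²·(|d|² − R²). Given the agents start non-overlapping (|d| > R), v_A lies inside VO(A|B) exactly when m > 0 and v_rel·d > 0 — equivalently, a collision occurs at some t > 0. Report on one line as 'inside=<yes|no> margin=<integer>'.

d = (-7, 7),  |d|² = 98;  R = 4+4 = 8,  c = 98−8² = 34
v_rel = (0, -13),  |v_rel|² = 169;  v_rel·d = (0)·(-7) + (-13)·(7) = -91
169·t² + 182·t + 34 = 0  ⇒  m = (-91)² − 169·34 = 2535
m = 2535 > 0,  v_rel·d = -91 < 0  ⇒  outside

inside=no margin=2535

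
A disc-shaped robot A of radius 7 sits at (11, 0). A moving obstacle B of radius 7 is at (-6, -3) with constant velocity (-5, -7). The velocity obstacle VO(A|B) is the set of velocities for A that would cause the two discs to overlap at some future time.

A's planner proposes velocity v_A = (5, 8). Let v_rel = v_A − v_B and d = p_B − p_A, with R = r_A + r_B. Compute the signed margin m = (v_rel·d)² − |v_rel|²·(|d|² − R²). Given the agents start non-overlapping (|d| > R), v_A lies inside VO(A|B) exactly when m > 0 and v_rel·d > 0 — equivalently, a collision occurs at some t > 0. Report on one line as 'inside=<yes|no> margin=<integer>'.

d = (-17, -3),  |d|² = 298;  R = 7+7 = 14,  c = 298−14² = 102
v_rel = (10, 15),  |v_rel|² = 325;  v_rel·d = (10)·(-17) + (15)·(-3) = -215
325·t² + 430·t + 102 = 0  ⇒  m = (-215)² − 325·102 = 13075
m = 13075 > 0,  v_rel·d = -215 < 0  ⇒  outside

inside=no margin=13075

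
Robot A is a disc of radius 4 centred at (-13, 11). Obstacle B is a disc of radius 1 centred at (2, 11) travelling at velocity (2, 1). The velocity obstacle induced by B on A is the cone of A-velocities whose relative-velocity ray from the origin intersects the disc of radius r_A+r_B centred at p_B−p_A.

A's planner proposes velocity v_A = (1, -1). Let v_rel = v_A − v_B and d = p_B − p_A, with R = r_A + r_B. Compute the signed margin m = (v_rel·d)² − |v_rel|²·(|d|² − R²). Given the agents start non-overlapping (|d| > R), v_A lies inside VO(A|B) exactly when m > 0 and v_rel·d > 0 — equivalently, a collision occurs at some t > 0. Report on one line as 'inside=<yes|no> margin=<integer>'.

d = (15, 0),  |d|² = 225;  R = 4+1 = 5,  c = 225−5² = 200
v_rel = (-1, -2),  |v_rel|² = 5;  v_rel·d = (-1)·(15) + (-2)·(0) = -15
5·t² + 30·t + 200 = 0  ⇒  m = (-15)² − 5·200 = -775
m = -775 < 0,  v_rel·d = -15 < 0  ⇒  outside

inside=no margin=-775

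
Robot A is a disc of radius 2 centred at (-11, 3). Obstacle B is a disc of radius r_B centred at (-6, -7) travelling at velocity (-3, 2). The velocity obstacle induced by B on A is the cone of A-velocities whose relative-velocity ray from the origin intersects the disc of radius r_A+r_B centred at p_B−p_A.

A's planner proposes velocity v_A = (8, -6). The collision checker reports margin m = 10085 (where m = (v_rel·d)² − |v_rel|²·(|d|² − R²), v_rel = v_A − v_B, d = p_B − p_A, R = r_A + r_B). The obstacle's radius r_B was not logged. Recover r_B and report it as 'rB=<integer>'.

m = 10085
d = (5, -10);  v_rel = (11, -8),  |v_rel|² = 185
v_rel×d = (11)·(-10) − (-8)·(5) = -70
since m = R²·185 − (-70)²:  R² = (4900 + 10085) / 185 = 81
R = √81 = 9  ⇒  r_B = 9 − 2 = 7

rB=7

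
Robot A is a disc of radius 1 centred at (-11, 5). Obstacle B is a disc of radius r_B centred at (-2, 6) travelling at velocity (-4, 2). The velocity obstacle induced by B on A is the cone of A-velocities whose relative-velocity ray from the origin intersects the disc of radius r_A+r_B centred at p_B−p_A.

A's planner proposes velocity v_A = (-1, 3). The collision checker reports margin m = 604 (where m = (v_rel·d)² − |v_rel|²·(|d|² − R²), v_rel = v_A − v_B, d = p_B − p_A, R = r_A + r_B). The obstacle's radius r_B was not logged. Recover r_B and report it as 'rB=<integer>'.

m = 604
d = (9, 1);  v_rel = (3, 1),  |v_rel|² = 10
v_rel×d = (3)·(1) − (1)·(9) = -6
since m = R²·10 − (-6)²:  R² = (36 + 604) / 10 = 64
R = √64 = 8  ⇒  r_B = 8 − 1 = 7

rB=7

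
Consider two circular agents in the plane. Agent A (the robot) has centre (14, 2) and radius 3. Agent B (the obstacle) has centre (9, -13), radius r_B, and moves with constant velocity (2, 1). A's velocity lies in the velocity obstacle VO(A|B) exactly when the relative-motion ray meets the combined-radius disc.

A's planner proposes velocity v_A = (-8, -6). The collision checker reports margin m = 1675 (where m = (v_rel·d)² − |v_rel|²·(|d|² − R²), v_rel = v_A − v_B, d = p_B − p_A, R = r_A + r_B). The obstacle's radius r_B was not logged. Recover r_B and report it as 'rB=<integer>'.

m = 1675
d = (-5, -15);  v_rel = (-10, -7),  |v_rel|² = 149
v_rel×d = (-10)·(-15) − (-7)·(-5) = 115
since m = R²·149 − 115²:  R² = (13225 + 1675) / 149 = 100
R = √100 = 10  ⇒  r_B = 10 − 3 = 7

rB=7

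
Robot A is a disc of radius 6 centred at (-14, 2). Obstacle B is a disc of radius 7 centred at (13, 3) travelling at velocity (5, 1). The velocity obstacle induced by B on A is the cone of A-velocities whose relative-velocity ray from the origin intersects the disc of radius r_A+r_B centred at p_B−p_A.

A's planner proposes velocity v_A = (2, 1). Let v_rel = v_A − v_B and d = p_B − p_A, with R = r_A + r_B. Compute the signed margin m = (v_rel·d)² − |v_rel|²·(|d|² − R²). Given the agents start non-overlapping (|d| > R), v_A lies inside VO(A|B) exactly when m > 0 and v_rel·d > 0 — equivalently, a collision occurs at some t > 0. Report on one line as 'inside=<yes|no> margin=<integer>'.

d = (27, 1),  |d|² = 730;  R = 6+7 = 13,  c = 730−13² = 561
v_rel = (-3, 0),  |v_rel|² = 9;  v_rel·d = (-3)·(27) + (0)·(1) = -81
9·t² + 162·t + 561 = 0  ⇒  m = (-81)² − 9·561 = 1512
m = 1512 > 0,  v_rel·d = -81 < 0  ⇒  outside

inside=no margin=1512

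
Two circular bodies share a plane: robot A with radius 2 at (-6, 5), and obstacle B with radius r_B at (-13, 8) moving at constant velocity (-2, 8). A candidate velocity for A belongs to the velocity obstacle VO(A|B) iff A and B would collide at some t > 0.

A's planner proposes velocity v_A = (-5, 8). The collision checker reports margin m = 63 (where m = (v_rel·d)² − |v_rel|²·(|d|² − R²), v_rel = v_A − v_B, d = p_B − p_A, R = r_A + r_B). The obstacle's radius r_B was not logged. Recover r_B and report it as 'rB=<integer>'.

m = 63
d = (-7, 3);  v_rel = (-3, 0),  |v_rel|² = 9
v_rel×d = (-3)·(3) − (0)·(-7) = -9
since m = R²·9 − (-9)²:  R² = (81 + 63) / 9 = 16
R = √16 = 4  ⇒  r_B = 4 − 2 = 2

rB=2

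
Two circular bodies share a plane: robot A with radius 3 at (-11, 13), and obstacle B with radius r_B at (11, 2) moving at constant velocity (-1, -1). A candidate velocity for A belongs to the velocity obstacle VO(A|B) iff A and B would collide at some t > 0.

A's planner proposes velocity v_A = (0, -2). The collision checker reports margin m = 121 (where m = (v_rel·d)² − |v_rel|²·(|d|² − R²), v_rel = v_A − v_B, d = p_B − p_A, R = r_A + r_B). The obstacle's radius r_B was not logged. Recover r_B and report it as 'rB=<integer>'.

m = 121
d = (22, -11);  v_rel = (1, -1),  |v_rel|² = 2
v_rel×d = (1)·(-11) − (-1)·(22) = 11
since m = R²·2 − 11²:  R² = (121 + 121) / 2 = 121
R = √121 = 11  ⇒  r_B = 11 − 3 = 8

rB=8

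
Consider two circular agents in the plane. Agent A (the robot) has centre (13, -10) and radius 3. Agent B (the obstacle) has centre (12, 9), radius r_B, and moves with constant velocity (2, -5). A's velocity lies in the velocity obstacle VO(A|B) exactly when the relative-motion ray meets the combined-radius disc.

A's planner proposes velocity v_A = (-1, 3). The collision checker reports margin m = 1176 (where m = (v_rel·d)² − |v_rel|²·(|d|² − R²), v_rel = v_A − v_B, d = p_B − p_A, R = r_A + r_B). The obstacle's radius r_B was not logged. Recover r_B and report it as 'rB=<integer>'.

m = 1176
d = (-1, 19);  v_rel = (-3, 8),  |v_rel|² = 73
v_rel×d = (-3)·(19) − (8)·(-1) = -49
since m = R²·73 − (-49)²:  R² = (2401 + 1176) / 73 = 49
R = √49 = 7  ⇒  r_B = 7 − 3 = 4

rB=4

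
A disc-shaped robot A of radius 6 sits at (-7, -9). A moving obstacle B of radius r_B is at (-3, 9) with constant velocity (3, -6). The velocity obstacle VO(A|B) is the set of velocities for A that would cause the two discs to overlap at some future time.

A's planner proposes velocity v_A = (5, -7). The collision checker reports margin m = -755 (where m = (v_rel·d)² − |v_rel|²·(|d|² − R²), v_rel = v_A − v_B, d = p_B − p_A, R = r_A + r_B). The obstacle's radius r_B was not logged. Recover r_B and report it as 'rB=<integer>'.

m = -755
d = (4, 18);  v_rel = (2, -1),  |v_rel|² = 5
v_rel×d = (2)·(18) − (-1)·(4) = 40
since m = R²·5 − 40²:  R² = (1600 + -755) / 5 = 169
R = √169 = 13  ⇒  r_B = 13 − 6 = 7

rB=7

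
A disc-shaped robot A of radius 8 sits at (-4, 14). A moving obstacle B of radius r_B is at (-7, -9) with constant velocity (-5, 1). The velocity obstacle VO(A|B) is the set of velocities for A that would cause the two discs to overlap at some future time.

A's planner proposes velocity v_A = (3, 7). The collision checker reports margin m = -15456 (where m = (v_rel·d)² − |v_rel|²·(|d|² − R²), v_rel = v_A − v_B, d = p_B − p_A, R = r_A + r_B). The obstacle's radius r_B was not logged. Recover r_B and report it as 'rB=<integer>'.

m = -15456
d = (-3, -23);  v_rel = (8, 6),  |v_rel|² = 100
v_rel×d = (8)·(-23) − (6)·(-3) = -166
since m = R²·100 − (-166)²:  R² = (27556 + -15456) / 100 = 121
R = √121 = 11  ⇒  r_B = 11 − 8 = 3

rB=3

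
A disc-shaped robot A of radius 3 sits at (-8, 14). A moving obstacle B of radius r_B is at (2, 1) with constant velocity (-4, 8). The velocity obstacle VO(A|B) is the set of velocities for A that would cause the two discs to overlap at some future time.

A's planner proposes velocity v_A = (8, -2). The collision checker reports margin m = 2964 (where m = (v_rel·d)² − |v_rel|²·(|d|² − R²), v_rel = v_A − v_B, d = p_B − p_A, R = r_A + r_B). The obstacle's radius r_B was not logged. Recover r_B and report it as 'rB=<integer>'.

m = 2964
d = (10, -13);  v_rel = (12, -10),  |v_rel|² = 244
v_rel×d = (12)·(-13) − (-10)·(10) = -56
since m = R²·244 − (-56)²:  R² = (3136 + 2964) / 244 = 25
R = √25 = 5  ⇒  r_B = 5 − 3 = 2

rB=2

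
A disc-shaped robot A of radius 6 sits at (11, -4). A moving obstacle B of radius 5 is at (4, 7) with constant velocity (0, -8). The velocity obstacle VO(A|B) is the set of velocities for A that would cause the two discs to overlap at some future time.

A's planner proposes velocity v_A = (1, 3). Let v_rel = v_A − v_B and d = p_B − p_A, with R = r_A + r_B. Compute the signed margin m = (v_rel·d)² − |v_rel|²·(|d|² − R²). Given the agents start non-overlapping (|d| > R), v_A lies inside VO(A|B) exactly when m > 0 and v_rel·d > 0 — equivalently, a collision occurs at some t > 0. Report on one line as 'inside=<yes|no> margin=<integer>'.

d = (-7, 11),  |d|² = 170;  R = 6+5 = 11,  c = 170−11² = 49
v_rel = (1, 11),  |v_rel|² = 122;  v_rel·d = (1)·(-7) + (11)·(11) = 114
122·t² − 228·t + 49 = 0  ⇒  m = 114² − 122·49 = 7018
m = 7018 > 0,  v_rel·d = 114 > 0  ⇒  inside

inside=yes margin=7018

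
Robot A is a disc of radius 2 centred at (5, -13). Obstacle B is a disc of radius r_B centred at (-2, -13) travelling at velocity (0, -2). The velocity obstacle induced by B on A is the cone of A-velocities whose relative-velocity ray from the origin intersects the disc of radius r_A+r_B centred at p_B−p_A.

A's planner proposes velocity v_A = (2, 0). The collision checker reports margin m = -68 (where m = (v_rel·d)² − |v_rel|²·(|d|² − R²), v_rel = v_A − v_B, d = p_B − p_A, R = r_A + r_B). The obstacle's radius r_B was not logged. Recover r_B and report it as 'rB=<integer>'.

m = -68
d = (-7, 0);  v_rel = (2, 2),  |v_rel|² = 8
v_rel×d = (2)·(0) − (2)·(-7) = 14
since m = R²·8 − 14²:  R² = (196 + -68) / 8 = 16
R = √16 = 4  ⇒  r_B = 4 − 2 = 2

rB=2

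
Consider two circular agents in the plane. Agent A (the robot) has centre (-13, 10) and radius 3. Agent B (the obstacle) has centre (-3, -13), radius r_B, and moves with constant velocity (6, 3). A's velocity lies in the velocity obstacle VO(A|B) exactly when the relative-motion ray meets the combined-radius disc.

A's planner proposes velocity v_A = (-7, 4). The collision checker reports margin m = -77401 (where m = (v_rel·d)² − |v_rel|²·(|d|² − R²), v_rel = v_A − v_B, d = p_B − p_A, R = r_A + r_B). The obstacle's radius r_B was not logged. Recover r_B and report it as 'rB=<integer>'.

m = -77401
d = (10, -23);  v_rel = (-13, 1),  |v_rel|² = 170
v_rel×d = (-13)·(-23) − (1)·(10) = 289
since m = R²·170 − 289²:  R² = (83521 + -77401) / 170 = 36
R = √36 = 6  ⇒  r_B = 6 − 3 = 3

rB=3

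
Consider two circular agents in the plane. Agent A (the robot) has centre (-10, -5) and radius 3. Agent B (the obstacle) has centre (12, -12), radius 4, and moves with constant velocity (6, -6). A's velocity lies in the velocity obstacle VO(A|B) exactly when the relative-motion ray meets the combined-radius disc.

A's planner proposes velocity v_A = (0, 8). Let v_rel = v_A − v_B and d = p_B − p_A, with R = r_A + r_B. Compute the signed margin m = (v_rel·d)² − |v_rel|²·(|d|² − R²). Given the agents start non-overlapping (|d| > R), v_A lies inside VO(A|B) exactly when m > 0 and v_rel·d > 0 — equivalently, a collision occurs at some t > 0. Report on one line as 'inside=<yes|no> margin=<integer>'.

d = (22, -7),  |d|² = 533;  R = 3+4 = 7,  c = 533−7² = 484
v_rel = (-6, 14),  |v_rel|² = 232;  v_rel·d = (-6)·(22) + (14)·(-7) = -230
232·t² + 460·t + 484 = 0  ⇒  m = (-230)² − 232·484 = -59388
m = -59388 < 0,  v_rel·d = -230 < 0  ⇒  outside

inside=no margin=-59388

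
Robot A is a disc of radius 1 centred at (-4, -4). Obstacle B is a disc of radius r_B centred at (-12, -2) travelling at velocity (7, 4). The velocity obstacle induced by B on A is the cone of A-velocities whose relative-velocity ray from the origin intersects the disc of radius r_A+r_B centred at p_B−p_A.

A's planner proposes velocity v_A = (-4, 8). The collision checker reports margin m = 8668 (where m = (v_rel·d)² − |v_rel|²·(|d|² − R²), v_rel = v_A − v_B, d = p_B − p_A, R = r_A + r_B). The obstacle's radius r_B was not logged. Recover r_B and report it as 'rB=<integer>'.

m = 8668
d = (-8, 2);  v_rel = (-11, 4),  |v_rel|² = 137
v_rel×d = (-11)·(2) − (4)·(-8) = 10
since m = R²·137 − 10²:  R² = (100 + 8668) / 137 = 64
R = √64 = 8  ⇒  r_B = 8 − 1 = 7

rB=7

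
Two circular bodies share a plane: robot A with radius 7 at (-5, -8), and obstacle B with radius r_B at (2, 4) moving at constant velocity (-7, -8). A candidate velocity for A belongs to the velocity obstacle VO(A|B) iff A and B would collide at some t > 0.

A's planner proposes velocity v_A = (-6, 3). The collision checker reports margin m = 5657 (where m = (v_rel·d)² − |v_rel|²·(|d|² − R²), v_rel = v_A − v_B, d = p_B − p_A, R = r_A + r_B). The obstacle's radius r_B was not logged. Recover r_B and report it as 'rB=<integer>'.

m = 5657
d = (7, 12);  v_rel = (1, 11),  |v_rel|² = 122
v_rel×d = (1)·(12) − (11)·(7) = -65
since m = R²·122 − (-65)²:  R² = (4225 + 5657) / 122 = 81
R = √81 = 9  ⇒  r_B = 9 − 7 = 2

rB=2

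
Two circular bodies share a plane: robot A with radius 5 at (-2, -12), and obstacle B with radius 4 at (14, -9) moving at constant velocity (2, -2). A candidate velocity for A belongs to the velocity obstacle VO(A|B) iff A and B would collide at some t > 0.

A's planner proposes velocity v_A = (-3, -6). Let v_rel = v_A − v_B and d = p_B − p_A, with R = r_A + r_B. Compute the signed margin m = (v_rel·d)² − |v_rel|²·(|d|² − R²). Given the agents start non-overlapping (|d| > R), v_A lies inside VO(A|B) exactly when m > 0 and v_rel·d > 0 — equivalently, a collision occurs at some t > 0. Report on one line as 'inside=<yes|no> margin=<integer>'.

d = (16, 3),  |d|² = 265;  R = 5+4 = 9,  c = 265−9² = 184
v_rel = (-5, -4),  |v_rel|² = 41;  v_rel·d = (-5)·(16) + (-4)·(3) = -92
41·t² + 184·t + 184 = 0  ⇒  m = (-92)² − 41·184 = 920
m = 920 > 0,  v_rel·d = -92 < 0  ⇒  outside

inside=no margin=920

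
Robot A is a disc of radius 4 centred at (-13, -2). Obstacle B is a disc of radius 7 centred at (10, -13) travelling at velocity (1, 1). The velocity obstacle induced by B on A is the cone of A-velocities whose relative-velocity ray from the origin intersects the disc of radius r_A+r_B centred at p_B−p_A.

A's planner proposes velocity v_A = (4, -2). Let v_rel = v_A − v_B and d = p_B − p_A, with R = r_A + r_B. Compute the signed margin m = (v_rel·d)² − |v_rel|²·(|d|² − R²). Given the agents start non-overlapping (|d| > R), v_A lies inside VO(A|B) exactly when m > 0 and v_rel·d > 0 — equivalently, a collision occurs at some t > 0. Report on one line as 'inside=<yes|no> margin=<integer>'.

d = (23, -11),  |d|² = 650;  R = 4+7 = 11,  c = 650−11² = 529
v_rel = (3, -3),  |v_rel|² = 18;  v_rel·d = (3)·(23) + (-3)·(-11) = 102
18·t² − 204·t + 529 = 0  ⇒  m = 102² − 18·529 = 882
m = 882 > 0,  v_rel·d = 102 > 0  ⇒  inside

inside=yes margin=882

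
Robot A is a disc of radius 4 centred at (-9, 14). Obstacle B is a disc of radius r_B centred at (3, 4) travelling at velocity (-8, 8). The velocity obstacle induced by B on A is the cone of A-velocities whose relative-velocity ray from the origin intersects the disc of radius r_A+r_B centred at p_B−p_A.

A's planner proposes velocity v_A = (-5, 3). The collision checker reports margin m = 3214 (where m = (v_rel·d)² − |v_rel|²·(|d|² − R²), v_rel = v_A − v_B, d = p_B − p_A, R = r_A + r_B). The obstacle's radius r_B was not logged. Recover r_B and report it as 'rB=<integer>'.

m = 3214
d = (12, -10);  v_rel = (3, -5),  |v_rel|² = 34
v_rel×d = (3)·(-10) − (-5)·(12) = 30
since m = R²·34 − 30²:  R² = (900 + 3214) / 34 = 121
R = √121 = 11  ⇒  r_B = 11 − 4 = 7

rB=7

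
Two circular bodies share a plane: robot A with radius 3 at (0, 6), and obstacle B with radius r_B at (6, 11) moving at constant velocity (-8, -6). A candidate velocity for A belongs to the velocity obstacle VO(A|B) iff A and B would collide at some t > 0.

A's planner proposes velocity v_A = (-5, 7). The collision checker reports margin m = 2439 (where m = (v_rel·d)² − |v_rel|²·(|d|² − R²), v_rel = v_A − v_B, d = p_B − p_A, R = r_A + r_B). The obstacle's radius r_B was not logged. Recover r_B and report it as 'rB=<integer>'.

m = 2439
d = (6, 5);  v_rel = (3, 13),  |v_rel|² = 178
v_rel×d = (3)·(5) − (13)·(6) = -63
since m = R²·178 − (-63)²:  R² = (3969 + 2439) / 178 = 36
R = √36 = 6  ⇒  r_B = 6 − 3 = 3

rB=3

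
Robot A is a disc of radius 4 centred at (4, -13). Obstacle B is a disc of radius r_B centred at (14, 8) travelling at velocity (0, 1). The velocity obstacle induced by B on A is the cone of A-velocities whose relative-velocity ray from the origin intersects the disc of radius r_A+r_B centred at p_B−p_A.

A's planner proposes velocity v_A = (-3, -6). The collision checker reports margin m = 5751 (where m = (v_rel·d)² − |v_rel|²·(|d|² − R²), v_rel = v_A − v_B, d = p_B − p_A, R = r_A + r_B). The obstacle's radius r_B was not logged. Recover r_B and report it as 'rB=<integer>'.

m = 5751
d = (10, 21);  v_rel = (-3, -7),  |v_rel|² = 58
v_rel×d = (-3)·(21) − (-7)·(10) = 7
since m = R²·58 − 7²:  R² = (49 + 5751) / 58 = 100
R = √100 = 10  ⇒  r_B = 10 − 4 = 6

rB=6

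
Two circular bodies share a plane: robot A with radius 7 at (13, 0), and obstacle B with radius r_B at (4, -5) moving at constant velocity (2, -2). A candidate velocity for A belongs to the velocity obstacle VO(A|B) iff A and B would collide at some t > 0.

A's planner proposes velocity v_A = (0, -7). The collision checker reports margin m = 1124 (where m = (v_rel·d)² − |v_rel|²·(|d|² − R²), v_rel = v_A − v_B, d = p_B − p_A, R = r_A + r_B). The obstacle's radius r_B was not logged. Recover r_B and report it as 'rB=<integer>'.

m = 1124
d = (-9, -5);  v_rel = (-2, -5),  |v_rel|² = 29
v_rel×d = (-2)·(-5) − (-5)·(-9) = -35
since m = R²·29 − (-35)²:  R² = (1225 + 1124) / 29 = 81
R = √81 = 9  ⇒  r_B = 9 − 7 = 2

rB=2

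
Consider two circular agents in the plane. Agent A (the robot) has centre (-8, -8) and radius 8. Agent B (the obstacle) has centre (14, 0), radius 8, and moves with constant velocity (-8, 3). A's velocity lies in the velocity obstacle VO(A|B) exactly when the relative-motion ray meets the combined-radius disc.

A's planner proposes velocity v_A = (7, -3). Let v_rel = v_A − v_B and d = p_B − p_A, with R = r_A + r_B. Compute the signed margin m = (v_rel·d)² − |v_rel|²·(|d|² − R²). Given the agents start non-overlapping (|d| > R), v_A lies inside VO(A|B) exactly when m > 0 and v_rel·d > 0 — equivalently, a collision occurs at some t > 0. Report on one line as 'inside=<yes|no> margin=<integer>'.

d = (22, 8),  |d|² = 548;  R = 8+8 = 16,  c = 548−16² = 292
v_rel = (15, -6),  |v_rel|² = 261;  v_rel·d = (15)·(22) + (-6)·(8) = 282
261·t² − 564·t + 292 = 0  ⇒  m = 282² − 261·292 = 3312
m = 3312 > 0,  v_rel·d = 282 > 0  ⇒  inside

inside=yes margin=3312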